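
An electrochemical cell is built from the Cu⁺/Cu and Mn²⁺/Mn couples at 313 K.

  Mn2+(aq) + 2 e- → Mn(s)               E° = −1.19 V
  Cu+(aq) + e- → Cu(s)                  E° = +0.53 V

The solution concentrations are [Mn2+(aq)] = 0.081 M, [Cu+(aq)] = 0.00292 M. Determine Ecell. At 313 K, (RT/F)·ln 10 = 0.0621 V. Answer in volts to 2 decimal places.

Since E°(Cu⁺/Cu) > E°(Mn²⁺/Mn), Cu⁺/Cu serves as the cathode.
E°cell = +0.53 − (−1.19) = +1.72 V, with n = 2 electrons transferred.
Balancing gives 2 Cu+(aq) + Mn(s) → 2 Cu(s) + Mn2+(aq); hence Q = [Mn2+(aq)] / [Cu+(aq)]^2 = 9.5×10^3 (log Q = 3.978).
Applying E = E° − (RT ln10/nF)·log Q gives +1.72 − (0.0621/2)(3.978) = +1.60 V.

+1.60 V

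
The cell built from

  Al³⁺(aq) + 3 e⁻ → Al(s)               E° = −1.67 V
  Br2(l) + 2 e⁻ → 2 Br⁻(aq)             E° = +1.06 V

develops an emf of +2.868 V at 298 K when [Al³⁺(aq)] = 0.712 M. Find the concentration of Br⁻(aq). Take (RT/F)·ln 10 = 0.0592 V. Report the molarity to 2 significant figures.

With Br₂/Br⁻ at the cathode and Al³⁺/Al at the anode, E°cell = +1.06 − (−1.67) = +2.73 V (n = 6).
Since E = E° − (0.0592/n)·log Q, log Q = n(E° − E)/0.0592 = −13.986.
For 3 Br2(l) + 2 Al(s) → 6 Br⁻(aq) + 2 Al³⁺(aq), the reaction quotient is Q = [Br⁻(aq)]^6·[Al³⁺(aq)]^2.
Solving for the unknown gives log [Br⁻(aq)] = −2.282, so [Br⁻(aq)] ≈ 0.0052 M.

0.0052 M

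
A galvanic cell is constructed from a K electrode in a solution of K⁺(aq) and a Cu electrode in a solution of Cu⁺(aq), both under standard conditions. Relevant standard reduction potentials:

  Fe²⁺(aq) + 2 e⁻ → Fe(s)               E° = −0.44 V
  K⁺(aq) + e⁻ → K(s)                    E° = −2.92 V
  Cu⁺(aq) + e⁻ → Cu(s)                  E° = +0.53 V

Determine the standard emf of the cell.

The Cu⁺/Cu couple has the higher E°, so Cu ion is reduced (cathode) and K is oxidized (anode).
E°cell = E°(cathode) − E°(anode) = +0.53 − (−2.92) = +3.45 V.

+3.45 V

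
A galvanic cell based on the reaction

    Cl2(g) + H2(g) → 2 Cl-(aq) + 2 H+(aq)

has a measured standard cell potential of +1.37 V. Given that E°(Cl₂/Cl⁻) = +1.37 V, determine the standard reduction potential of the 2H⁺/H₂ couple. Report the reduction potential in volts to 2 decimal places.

+0.00 V

In the reaction as written the Cl₂/Cl⁻ couple is reduced (cathode) and 2H⁺/H₂ is oxidized (anode), so E°cell = E°(Cl₂/Cl⁻) − E°(2H⁺/H₂).
E°(2H⁺/H₂) = E°(cathode) − E°cell = +1.37 − (+1.37) = +0.00 V.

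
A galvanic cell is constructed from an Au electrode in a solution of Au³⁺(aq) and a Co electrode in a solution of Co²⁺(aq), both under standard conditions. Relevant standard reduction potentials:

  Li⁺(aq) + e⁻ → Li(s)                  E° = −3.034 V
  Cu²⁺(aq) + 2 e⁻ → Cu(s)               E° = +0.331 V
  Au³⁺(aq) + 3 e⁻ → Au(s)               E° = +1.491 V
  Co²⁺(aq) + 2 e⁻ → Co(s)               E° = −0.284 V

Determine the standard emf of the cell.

The Au³⁺/Au couple has the higher E°, so Au ion is reduced (cathode) and Co is oxidized (anode).
E°cell = E°(cathode) − E°(anode) = +1.491 − (−0.284) = +1.775 V.

+1.775 V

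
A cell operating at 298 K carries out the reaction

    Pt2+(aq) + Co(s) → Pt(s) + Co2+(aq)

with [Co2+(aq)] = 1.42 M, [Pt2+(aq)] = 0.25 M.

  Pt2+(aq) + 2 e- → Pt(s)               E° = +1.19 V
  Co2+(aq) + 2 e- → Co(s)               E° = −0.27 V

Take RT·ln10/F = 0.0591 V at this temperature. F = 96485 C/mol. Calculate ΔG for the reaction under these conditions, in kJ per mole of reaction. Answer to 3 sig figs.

−277 kJ/mol

E°cell = +1.19 − (−0.27) = +1.46 V; the balanced reaction transfers n = 2 electrons.
Here Q = [Co2+(aq)] / [Pt2+(aq)] = 5.68 (log Q = 0.754), giving E = +1.46 − (0.0591/2)·(0.754) = +1.4377 V.
ΔG = −nFE = −(2)(96485)(+1.4377) J/mol = −277 kJ/mol.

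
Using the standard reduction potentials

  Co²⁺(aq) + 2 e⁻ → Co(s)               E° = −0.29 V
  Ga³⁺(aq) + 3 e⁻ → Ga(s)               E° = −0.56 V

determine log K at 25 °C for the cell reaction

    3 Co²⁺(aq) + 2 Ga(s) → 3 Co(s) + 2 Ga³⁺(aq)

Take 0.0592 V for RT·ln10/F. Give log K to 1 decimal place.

log K = 27.4

The Co²⁺/Co couple is reduced (cathode); E°cell = −0.29 − (−0.56) = +0.27 V with n = 6.
At equilibrium E = 0, so log K = nE°cell / 0.0592 = (6)(+0.27) / 0.0592 = 27.4.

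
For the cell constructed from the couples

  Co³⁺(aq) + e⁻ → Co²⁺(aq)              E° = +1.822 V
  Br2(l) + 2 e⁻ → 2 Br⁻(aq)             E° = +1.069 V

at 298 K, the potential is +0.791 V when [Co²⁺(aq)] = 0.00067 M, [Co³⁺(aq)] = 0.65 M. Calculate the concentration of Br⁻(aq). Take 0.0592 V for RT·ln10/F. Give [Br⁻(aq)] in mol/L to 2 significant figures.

With Co³⁺/Co²⁺ at the cathode and Br₂/Br⁻ at the anode, E°cell = +1.822 − (+1.069) = +0.753 V (n = 2).
From the Nernst equation, log Q = n(E° − E)/0.0592 = 2·(+0.753 − (+0.791))/0.0592 = −1.284.
For 2 Co³⁺(aq) + 2 Br⁻(aq) → 2 Co²⁺(aq) + Br2(l), the reaction quotient is Q = [Co²⁺(aq)]^2 / ([Co³⁺(aq)]^2·[Br⁻(aq)]^2).
Isolating [Br⁻(aq)] in Q = 10^{−1.284} yields log [Br⁻(aq)] = −2.345, i.e. 0.0045 M.

0.0045 M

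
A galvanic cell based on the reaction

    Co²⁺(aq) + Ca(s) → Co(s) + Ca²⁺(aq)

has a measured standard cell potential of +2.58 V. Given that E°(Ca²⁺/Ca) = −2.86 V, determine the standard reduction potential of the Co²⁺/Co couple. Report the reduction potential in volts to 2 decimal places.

−0.28 V

In the reaction as written the Co²⁺/Co couple is reduced (cathode) and Ca²⁺/Ca is oxidized (anode), so E°cell = E°(Co²⁺/Co) − E°(Ca²⁺/Ca).
E°(Co²⁺/Co) = E°cell + E°(anode) = +2.58 + (−2.86) = −0.28 V.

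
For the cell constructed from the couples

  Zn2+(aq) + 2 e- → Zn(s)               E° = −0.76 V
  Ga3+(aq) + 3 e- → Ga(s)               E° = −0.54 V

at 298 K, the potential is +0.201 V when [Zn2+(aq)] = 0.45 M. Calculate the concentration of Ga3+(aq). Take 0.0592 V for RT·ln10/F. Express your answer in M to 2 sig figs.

With Ga³⁺/Ga at the cathode and Zn²⁺/Zn at the anode, E°cell = −0.54 − (−0.76) = +0.22 V (n = 6).
Rearranging E = E° − (0.0592/n)·log Q gives log Q = 6(+0.22 − (+0.201))/0.0592 = 1.926.
Balancing electrons gives 2 Ga3+(aq) + 3 Zn(s) → 2 Ga(s) + 3 Zn2+(aq); thus Q = [Zn2+(aq)]^3 / [Ga3+(aq)]^2.
Solving for the unknown gives log [Ga3+(aq)] = −1.483, so [Ga3+(aq)] ≈ 0.033 M.

0.033 M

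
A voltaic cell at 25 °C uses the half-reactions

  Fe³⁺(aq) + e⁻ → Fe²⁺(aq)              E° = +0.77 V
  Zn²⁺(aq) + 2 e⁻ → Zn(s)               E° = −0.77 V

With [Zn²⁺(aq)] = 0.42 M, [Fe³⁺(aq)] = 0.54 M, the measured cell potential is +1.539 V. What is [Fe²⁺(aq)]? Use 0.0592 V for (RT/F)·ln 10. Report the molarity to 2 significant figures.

The Fe³⁺/Fe²⁺ couple has the larger reduction potential, so it is the cathode: E°cell = +0.77 − (−0.77) = +1.54 V and n = 2.
From the Nernst equation, log Q = n(E° − E)/0.0592 = 2·(+1.54 − (+1.539))/0.0592 = 0.034.
For 2 Fe³⁺(aq) + Zn(s) → 2 Fe²⁺(aq) + Zn²⁺(aq), the reaction quotient is Q = ([Fe²⁺(aq)]^2·[Zn²⁺(aq)]) / [Fe³⁺(aq)]^2.
Solving for the unknown gives log [Fe²⁺(aq)] = −0.062, so [Fe²⁺(aq)] ≈ 0.87 M.

0.87 M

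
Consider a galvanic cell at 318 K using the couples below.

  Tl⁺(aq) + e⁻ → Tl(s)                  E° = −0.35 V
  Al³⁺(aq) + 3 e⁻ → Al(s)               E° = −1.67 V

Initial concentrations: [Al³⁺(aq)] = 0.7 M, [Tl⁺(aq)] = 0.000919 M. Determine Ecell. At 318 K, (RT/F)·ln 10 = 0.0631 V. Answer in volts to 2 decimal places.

+1.13 V

The Tl⁺/Tl couple has the more positive E°, so it is the cathode; Al³⁺/Al is the anode.
The standard potential is −0.35 − (−1.67) = +1.32 V and the balanced reaction transfers n = 3 electrons.
The balanced reaction is 3 Tl⁺(aq) + Al(s) → 3 Tl(s) + Al³⁺(aq), so Q = [Al³⁺(aq)] / [Tl⁺(aq)]^3 = 9.02×10^8 and log Q = 8.955.
E = E° − (0.0631/n)·log Q = +1.32 − (0.0631/3)(8.955) = +1.13 V.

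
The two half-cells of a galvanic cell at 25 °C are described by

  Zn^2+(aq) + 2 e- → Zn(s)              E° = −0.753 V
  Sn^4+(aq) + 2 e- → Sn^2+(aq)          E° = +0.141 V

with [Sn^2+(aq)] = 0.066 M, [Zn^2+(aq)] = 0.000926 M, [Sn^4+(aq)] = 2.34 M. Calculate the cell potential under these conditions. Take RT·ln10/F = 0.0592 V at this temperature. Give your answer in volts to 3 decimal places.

+1.030 V

Sn⁴⁺/Sn²⁺ is reduced (cathode, E° = +0.141 V) and Zn²⁺/Zn is oxidized (anode).
E°cell = +0.141 − (−0.753) = +0.894 V, with n = 2 electrons transferred.
For the overall reaction Sn^4+(aq) + Zn(s) → Sn^2+(aq) + Zn^2+(aq), Q = ([Sn^2+(aq)]·[Zn^2+(aq)]) / [Sn^4+(aq)] = 2.61×10^−5, giving log Q = −4.583.
Applying E = E° − (RT ln10/nF)·log Q gives +0.894 − (0.0592/2)(−4.583) = +1.030 V.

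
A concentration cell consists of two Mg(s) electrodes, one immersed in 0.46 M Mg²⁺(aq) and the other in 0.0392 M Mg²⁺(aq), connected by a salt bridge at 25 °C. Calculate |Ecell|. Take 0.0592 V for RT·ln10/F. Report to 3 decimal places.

0.032 V

For a concentration cell E°cell = 0, since both electrodes use the same couple.
The compartment with the higher Mg²⁺(aq) concentration (0.46 M) acts as the cathode; ions are reduced there and produced at the dilute (0.0392 M) anode.
With n = 2, Ecell = −(0.0592/2)·log([dilute]/[conc]) = −(0.0592/2)·log(0.0392/0.46) = +0.032 V.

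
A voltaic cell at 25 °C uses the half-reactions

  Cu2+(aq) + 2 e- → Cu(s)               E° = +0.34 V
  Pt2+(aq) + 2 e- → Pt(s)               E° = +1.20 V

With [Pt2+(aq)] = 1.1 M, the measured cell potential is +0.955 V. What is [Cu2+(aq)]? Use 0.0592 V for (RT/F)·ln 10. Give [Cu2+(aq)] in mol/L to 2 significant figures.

Pt²⁺/Pt is the cathode (higher E°); E°cell = +1.20 − (+0.34) = +0.86 V with n = 2.
Rearranging E = E° − (0.0592/n)·log Q gives log Q = 2(+0.86 − (+0.955))/0.0592 = −3.209.
Balancing electrons gives Pt2+(aq) + Cu(s) → Pt(s) + Cu2+(aq); thus Q = [Cu2+(aq)] / [Pt2+(aq)].
Isolating [Cu2+(aq)] in Q = 10^{−3.209} yields log [Cu2+(aq)] = −3.168, i.e. 0.00068 M.

0.00068 M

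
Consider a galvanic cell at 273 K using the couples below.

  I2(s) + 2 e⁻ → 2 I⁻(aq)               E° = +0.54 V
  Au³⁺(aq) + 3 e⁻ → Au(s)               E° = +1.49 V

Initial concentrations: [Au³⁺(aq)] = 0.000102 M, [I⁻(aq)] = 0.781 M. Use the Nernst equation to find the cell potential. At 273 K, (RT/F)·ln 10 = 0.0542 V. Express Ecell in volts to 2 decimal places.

+0.87 V

The Au³⁺/Au couple has the more positive E°, so it is the cathode; I₂/I⁻ is the anode.
E°cell = +1.49 − (+0.54) = +0.95 V, with n = 6 electrons transferred.
The balanced reaction is 2 Au³⁺(aq) + 6 I⁻(aq) → 2 Au(s) + 3 I2(s), so Q = 1 / ([Au³⁺(aq)]^2·[I⁻(aq)]^6) = 4.24×10^8 and log Q = 8.627.
By the Nernst equation, E = +0.95 − (0.0542/6)·(8.627) = +0.87 V.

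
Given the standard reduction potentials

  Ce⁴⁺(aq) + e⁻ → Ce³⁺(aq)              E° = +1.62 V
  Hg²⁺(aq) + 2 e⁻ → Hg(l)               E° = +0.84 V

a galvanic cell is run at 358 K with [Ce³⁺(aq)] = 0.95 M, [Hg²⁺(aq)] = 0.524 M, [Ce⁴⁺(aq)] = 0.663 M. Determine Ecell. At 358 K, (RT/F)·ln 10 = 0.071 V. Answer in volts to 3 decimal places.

The Ce⁴⁺/Ce³⁺ couple has the more positive E°, so it is the cathode; Hg²⁺/Hg is the anode.
The standard potential is +1.62 − (+0.84) = +0.78 V and the balanced reaction transfers n = 2 electrons.
The balanced reaction is 2 Ce⁴⁺(aq) + Hg(l) → 2 Ce³⁺(aq) + Hg²⁺(aq), so Q = ([Ce³⁺(aq)]^2·[Hg²⁺(aq)]) / [Ce⁴⁺(aq)]^2 = 1.08 and log Q = 0.032.
By the Nernst equation, E = +0.78 − (0.071/2)·(0.032) = +0.779 V.

+0.779 V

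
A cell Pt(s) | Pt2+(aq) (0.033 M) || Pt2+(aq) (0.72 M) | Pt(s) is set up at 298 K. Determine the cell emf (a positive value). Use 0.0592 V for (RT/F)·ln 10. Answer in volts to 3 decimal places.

For a concentration cell E°cell = 0, since both electrodes use the same couple.
The compartment with the higher Pt2+(aq) concentration (0.72 M) acts as the cathode; ions are reduced there and produced at the dilute (0.033 M) anode.
With n = 2, Ecell = −(0.0592/2)·log([dilute]/[conc]) = −(0.0592/2)·log(0.033/0.72) = +0.040 V.

0.040 V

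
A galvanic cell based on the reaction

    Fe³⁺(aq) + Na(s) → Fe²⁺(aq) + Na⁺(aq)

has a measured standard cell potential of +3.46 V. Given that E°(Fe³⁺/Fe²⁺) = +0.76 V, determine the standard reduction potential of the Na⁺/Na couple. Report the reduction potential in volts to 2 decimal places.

−2.70 V

In the reaction as written the Fe³⁺/Fe²⁺ couple is reduced (cathode) and Na⁺/Na is oxidized (anode), so E°cell = E°(Fe³⁺/Fe²⁺) − E°(Na⁺/Na).
E°(Na⁺/Na) = E°(cathode) − E°cell = +0.76 − (+3.46) = −2.70 V.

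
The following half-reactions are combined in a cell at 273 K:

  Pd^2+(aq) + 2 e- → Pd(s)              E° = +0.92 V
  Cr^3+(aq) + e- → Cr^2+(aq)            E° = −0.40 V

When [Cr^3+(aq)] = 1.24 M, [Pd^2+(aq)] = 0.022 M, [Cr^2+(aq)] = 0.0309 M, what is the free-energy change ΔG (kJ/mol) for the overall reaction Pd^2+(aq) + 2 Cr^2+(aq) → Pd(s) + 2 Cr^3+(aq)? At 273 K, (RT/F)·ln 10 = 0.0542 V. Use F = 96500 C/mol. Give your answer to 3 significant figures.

The standard cell potential is +0.92 − (−0.40) = +1.32 V, with n = 2 electrons in the balanced equation.
The reaction quotient is [Cr^3+(aq)]^2 / ([Pd^2+(aq)]·[Cr^2+(aq)]^2) = 7.32×10^4; by Nernst, E = +1.32 − (0.0542/2)(4.865) = +1.1882 V.
ΔG = −nFE = −(2)(96500)(+1.1882) J/mol = −229 kJ/mol.

−229 kJ/mol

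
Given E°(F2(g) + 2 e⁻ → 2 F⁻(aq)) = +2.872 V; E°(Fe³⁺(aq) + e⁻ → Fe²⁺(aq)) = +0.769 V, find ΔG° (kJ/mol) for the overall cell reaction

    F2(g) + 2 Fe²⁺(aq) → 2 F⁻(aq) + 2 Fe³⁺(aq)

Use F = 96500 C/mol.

−406 kJ/mol

In the reaction as written F2(g) is reduced, so the F₂/F⁻ couple is the cathode and Fe³⁺/Fe²⁺ is the anode.
E°cell = +2.872 − (+0.769) = +2.103 V; balancing electrons gives n = 2.
ΔG° = −nFE°cell = −(2)(96500)(+2.103) J/mol = −406 kJ/mol.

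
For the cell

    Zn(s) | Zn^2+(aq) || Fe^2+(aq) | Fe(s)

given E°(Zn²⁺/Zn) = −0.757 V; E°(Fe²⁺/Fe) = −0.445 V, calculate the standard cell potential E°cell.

+0.312 V

By convention the left-hand electrode in cell notation is the anode (oxidation) and the right-hand electrode is the cathode (reduction).
E°cell = E°(right) − E°(left) = −0.445 − (−0.757) = +0.312 V.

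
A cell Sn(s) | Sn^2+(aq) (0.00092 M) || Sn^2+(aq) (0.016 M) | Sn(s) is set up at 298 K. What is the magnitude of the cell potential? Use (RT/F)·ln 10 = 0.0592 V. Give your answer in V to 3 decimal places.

For a concentration cell E°cell = 0, since both electrodes use the same couple.
The compartment with the higher Sn^2+(aq) concentration (0.016 M) acts as the cathode; ions are reduced there and produced at the dilute (0.00092 M) anode.
With n = 2, Ecell = −(0.0592/2)·log([dilute]/[conc]) = −(0.0592/2)·log(0.00092/0.016) = +0.037 V.

0.037 V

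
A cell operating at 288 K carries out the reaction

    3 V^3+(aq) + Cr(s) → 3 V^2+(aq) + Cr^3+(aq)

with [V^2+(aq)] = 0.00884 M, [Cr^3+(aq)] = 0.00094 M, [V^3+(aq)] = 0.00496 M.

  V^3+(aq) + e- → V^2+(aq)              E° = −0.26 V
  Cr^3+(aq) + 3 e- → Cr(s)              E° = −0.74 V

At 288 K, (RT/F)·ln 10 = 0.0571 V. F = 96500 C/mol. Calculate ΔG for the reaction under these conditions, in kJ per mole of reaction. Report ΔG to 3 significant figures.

−151 kJ/mol

With V³⁺/V²⁺ reduced at the cathode, E°cell = −0.26 − (−0.74) = +0.48 V and n = 3.
Here Q = ([V^2+(aq)]^3·[Cr^3+(aq)]) / [V^3+(aq)]^3 = 0.00532 (log Q = −2.274), giving E = +0.48 − (0.0571/3)·(−2.274) = +0.5233 V.
Finally ΔG = −nFE = −(3)(96500 C/mol)(+0.5233 V) = −151 kJ/mol.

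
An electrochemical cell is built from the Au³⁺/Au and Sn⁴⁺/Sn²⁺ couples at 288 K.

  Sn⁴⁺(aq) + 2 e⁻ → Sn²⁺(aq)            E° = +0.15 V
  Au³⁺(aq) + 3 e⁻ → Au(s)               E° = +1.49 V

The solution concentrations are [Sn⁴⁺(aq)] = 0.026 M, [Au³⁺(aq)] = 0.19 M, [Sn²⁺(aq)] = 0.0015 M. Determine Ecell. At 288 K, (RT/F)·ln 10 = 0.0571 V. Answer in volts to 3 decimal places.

+1.291 V

Since E°(Au³⁺/Au) > E°(Sn⁴⁺/Sn²⁺), Au³⁺/Au serves as the cathode.
E°cell = E°cat − E°an = +1.49 − (+0.15) = +1.34 V; n = 6.
Balancing gives 2 Au³⁺(aq) + 3 Sn²⁺(aq) → 2 Au(s) + 3 Sn⁴⁺(aq); hence Q = [Sn⁴⁺(aq)]^3 / ([Au³⁺(aq)]^2·[Sn²⁺(aq)]^3) = 1.44×10^5 (log Q = 5.159).
Applying E = E° − (RT ln10/nF)·log Q gives +1.34 − (0.0571/6)(5.159) = +1.291 V.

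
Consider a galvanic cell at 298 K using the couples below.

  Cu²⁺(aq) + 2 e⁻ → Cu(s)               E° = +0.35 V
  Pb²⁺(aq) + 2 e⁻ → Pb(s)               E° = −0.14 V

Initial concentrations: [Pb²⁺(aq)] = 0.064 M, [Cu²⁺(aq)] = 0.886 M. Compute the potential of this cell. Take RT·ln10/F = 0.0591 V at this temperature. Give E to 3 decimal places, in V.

+0.524 V

Cu²⁺/Cu is reduced (cathode, E° = +0.35 V) and Pb²⁺/Pb is oxidized (anode).
E°cell = E°cat − E°an = +0.35 − (−0.14) = +0.49 V; n = 2.
The balanced reaction is Cu²⁺(aq) + Pb(s) → Cu(s) + Pb²⁺(aq), so Q = [Pb²⁺(aq)] / [Cu²⁺(aq)] = 0.0722 and log Q = −1.141.
E = E° − (0.0591/n)·log Q = +0.49 − (0.0591/2)(−1.141) = +0.524 V.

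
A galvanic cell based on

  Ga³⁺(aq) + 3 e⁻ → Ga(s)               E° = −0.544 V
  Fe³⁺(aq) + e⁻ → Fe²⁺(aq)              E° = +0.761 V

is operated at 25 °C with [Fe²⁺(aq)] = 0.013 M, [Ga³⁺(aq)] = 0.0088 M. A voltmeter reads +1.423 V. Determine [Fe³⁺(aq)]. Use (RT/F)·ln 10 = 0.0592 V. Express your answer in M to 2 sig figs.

0.26 M

Fe³⁺/Fe²⁺ is the cathode (higher E°); E°cell = +0.761 − (−0.544) = +1.305 V with n = 3.
Since E = E° − (0.0592/n)·log Q, log Q = n(E° − E)/0.0592 = −5.980.
Balancing electrons gives 3 Fe³⁺(aq) + Ga(s) → 3 Fe²⁺(aq) + Ga³⁺(aq); thus Q = ([Fe²⁺(aq)]^3·[Ga³⁺(aq)]) / [Fe³⁺(aq)]^3.
Isolating [Fe³⁺(aq)] in Q = 10^{−5.980} yields log [Fe³⁺(aq)] = −0.578, i.e. 0.26 M.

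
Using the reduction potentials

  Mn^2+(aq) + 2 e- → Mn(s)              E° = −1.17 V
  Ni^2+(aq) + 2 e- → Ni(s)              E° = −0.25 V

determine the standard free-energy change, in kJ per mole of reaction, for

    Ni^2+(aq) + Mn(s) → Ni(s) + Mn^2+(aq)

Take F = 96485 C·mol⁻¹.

In the reaction as written Ni^2+(aq) is reduced, so the Ni²⁺/Ni couple is the cathode and Mn²⁺/Mn is the anode.
E°cell = −0.25 − (−1.17) = +0.92 V; balancing electrons gives n = 2.
ΔG° = −nFE°cell = −(2)(96485)(+0.92) J/mol = −178 kJ/mol.

−178 kJ/mol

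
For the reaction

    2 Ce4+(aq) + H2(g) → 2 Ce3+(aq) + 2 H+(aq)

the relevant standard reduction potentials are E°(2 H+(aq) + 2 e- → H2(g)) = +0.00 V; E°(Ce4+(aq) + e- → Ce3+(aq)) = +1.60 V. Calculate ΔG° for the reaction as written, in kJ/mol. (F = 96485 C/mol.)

−309 kJ/mol

In the reaction as written Ce4+(aq) is reduced, so the Ce⁴⁺/Ce³⁺ couple is the cathode and 2H⁺/H₂ is the anode.
E°cell = +1.60 − (+0.00) = +1.60 V; balancing electrons gives n = 2.
ΔG° = −nFE°cell = −(2)(96485)(+1.60) J/mol = −309 kJ/mol.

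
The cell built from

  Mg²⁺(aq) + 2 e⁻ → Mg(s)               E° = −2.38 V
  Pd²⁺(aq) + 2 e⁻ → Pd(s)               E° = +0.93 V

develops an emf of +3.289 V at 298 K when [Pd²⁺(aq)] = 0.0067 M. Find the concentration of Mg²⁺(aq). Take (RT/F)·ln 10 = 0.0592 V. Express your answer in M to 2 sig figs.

With Pd²⁺/Pd at the cathode and Mg²⁺/Mg at the anode, E°cell = +0.93 − (−2.38) = +3.31 V (n = 2).
From the Nernst equation, log Q = n(E° − E)/0.0592 = 2·(+3.31 − (+3.289))/0.0592 = 0.709.
Balancing electrons gives Pd²⁺(aq) + Mg(s) → Pd(s) + Mg²⁺(aq); thus Q = [Mg²⁺(aq)] / [Pd²⁺(aq)].
Isolating [Mg²⁺(aq)] in Q = 10^{0.709} yields log [Mg²⁺(aq)] = −1.465, i.e. 0.034 M.

0.034 M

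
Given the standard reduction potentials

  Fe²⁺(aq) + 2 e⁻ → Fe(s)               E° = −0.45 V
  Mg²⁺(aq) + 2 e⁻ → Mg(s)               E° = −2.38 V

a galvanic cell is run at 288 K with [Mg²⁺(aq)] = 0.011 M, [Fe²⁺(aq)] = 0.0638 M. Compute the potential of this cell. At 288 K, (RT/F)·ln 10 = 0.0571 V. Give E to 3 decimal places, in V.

Fe²⁺/Fe is reduced (cathode, E° = −0.45 V) and Mg²⁺/Mg is oxidized (anode).
The standard potential is −0.45 − (−2.38) = +1.93 V and the balanced reaction transfers n = 2 electrons.
For the overall reaction Fe²⁺(aq) + Mg(s) → Fe(s) + Mg²⁺(aq), Q = [Mg²⁺(aq)] / [Fe²⁺(aq)] = 0.172, giving log Q = −0.763.
E = E° − (0.0571/n)·log Q = +1.93 − (0.0571/2)(−0.763) = +1.952 V.

+1.952 V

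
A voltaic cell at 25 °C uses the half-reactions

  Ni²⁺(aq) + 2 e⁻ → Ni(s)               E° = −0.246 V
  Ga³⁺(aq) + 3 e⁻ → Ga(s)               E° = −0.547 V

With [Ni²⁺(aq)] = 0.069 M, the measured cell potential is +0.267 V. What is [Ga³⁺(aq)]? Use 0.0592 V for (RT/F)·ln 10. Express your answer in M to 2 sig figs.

0.96 M

With Ni²⁺/Ni at the cathode and Ga³⁺/Ga at the anode, E°cell = −0.246 − (−0.547) = +0.301 V (n = 6).
Since E = E° − (0.0592/n)·log Q, log Q = n(E° − E)/0.0592 = 3.446.
For 3 Ni²⁺(aq) + 2 Ga(s) → 3 Ni(s) + 2 Ga³⁺(aq), the reaction quotient is Q = [Ga³⁺(aq)]^2 / [Ni²⁺(aq)]^3.
Isolating [Ga³⁺(aq)] in Q = 10^{3.446} yields log [Ga³⁺(aq)] = −0.019, i.e. 0.96 M.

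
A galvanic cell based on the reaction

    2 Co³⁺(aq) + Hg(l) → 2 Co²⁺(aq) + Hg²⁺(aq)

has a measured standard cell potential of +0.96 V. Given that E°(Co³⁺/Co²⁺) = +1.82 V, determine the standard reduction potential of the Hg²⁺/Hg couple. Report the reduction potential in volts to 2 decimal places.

+0.86 V

In the reaction as written the Co³⁺/Co²⁺ couple is reduced (cathode) and Hg²⁺/Hg is oxidized (anode), so E°cell = E°(Co³⁺/Co²⁺) − E°(Hg²⁺/Hg).
E°(Hg²⁺/Hg) = E°(cathode) − E°cell = +1.82 − (+0.96) = +0.86 V.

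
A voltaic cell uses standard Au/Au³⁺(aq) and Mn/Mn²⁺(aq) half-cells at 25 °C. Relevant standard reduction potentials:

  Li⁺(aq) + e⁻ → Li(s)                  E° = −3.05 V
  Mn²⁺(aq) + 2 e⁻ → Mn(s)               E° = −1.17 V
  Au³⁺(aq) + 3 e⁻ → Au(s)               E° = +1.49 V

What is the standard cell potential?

+2.66 V

The Au³⁺/Au couple has the higher E°, so Au ion is reduced (cathode) and Mn is oxidized (anode).
E°cell = E°(cathode) − E°(anode) = +1.49 − (−1.17) = +2.66 V.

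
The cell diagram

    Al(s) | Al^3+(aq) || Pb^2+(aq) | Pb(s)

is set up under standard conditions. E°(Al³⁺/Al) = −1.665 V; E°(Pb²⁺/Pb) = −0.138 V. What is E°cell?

+1.527 V

By convention the left-hand electrode in cell notation is the anode (oxidation) and the right-hand electrode is the cathode (reduction).
E°cell = E°(right) − E°(left) = −0.138 − (−1.665) = +1.527 V.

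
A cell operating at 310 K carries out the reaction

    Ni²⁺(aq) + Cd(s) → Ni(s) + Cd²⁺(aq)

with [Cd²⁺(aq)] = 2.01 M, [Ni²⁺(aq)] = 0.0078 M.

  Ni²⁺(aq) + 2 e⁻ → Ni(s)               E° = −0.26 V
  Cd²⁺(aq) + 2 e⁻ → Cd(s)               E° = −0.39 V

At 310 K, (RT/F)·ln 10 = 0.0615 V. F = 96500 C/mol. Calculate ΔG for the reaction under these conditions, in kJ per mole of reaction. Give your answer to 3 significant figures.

−10.8 kJ/mol

The standard cell potential is −0.26 − (−0.39) = +0.13 V, with n = 2 electrons in the balanced equation.
Q = [Cd²⁺(aq)] / [Ni²⁺(aq)] = 258, so log Q = 2.411 and E = +0.13 − (0.0615/2)(2.411) = +0.0559 V.
Finally ΔG = −nFE = −(2)(96500 C/mol)(+0.0559 V) = −10.8 kJ/mol.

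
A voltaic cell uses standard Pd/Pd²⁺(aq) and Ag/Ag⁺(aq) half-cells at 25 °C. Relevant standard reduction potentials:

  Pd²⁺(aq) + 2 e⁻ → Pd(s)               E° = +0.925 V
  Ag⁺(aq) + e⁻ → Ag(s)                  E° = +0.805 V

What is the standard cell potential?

+0.120 V

Of the two couples in this cell, the one with the more positive reduction potential is reduced at the cathode: here that is Pd²⁺/Pd (+0.925 V); Ag⁺/Ag (+0.805 V) is the anode.
E°cell = E°(cathode) − E°(anode) = +0.925 − (+0.805) = +0.120 V.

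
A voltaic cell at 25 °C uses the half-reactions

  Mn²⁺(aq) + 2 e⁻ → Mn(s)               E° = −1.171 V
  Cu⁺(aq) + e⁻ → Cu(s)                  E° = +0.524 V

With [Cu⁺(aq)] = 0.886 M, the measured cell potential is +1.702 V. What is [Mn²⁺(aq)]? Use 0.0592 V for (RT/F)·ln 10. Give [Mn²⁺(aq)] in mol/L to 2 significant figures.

Cu⁺/Cu is the cathode (higher E°); E°cell = +0.524 − (−1.171) = +1.695 V with n = 2.
Rearranging E = E° − (0.0592/n)·log Q gives log Q = 2(+1.695 − (+1.702))/0.0592 = −0.236.
The balanced reaction is 2 Cu⁺(aq) + Mn(s) → 2 Cu(s) + Mn²⁺(aq), so Q = [Mn²⁺(aq)] / [Cu⁺(aq)]^2.
Solving for the unknown gives log [Mn²⁺(aq)] = −0.341, so [Mn²⁺(aq)] ≈ 0.46 M.

0.46 M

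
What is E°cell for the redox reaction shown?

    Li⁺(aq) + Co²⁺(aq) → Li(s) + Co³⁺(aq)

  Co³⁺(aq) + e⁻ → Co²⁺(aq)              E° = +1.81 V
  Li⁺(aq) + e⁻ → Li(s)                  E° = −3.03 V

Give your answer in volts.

Li⁺(aq) gains electrons, so the Li⁺/Li couple is the cathode; the Co³⁺/Co²⁺ couple is the anode.
E°cell = E°(cathode) − E°(anode) = −3.03 − (+1.81) = −4.84 V.
The negative E°cell means the reaction is non-spontaneous in the direction written.

−4.84 V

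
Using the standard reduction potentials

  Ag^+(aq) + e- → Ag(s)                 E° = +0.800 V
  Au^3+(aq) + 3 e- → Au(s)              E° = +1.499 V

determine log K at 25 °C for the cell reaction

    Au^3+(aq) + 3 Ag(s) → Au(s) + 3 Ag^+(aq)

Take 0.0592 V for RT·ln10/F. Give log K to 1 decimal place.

log K = 35.4

The Au³⁺/Au couple is reduced (cathode); E°cell = +1.499 − (+0.800) = +0.699 V with n = 3.
At equilibrium E = 0, so log K = nE°cell / 0.0592 = (3)(+0.699) / 0.0592 = 35.4.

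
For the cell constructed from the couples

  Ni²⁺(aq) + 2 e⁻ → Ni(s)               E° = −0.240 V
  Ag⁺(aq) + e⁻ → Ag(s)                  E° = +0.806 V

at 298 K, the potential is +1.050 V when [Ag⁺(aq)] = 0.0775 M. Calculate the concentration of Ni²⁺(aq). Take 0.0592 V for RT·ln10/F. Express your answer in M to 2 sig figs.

The Ag⁺/Ag couple has the larger reduction potential, so it is the cathode: E°cell = +0.806 − (−0.240) = +1.046 V and n = 2.
Rearranging E = E° − (0.0592/n)·log Q gives log Q = 2(+1.046 − (+1.050))/0.0592 = −0.135.
The balanced reaction is 2 Ag⁺(aq) + Ni(s) → 2 Ag(s) + Ni²⁺(aq), so Q = [Ni²⁺(aq)] / [Ag⁺(aq)]^2.
Substituting the known concentrations and solving, log [Ni²⁺(aq)] = −2.356 and [Ni²⁺(aq)] = 0.0044 M.

0.0044 M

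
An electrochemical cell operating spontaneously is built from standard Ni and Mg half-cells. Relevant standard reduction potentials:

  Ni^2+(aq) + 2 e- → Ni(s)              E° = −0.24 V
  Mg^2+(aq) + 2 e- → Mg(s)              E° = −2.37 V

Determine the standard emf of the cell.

The Ni²⁺/Ni couple has the higher E°, so Ni ion is reduced (cathode) and Mg is oxidized (anode).
E°cell = E°(cathode) − E°(anode) = −0.24 − (−2.37) = +2.13 V.

+2.13 V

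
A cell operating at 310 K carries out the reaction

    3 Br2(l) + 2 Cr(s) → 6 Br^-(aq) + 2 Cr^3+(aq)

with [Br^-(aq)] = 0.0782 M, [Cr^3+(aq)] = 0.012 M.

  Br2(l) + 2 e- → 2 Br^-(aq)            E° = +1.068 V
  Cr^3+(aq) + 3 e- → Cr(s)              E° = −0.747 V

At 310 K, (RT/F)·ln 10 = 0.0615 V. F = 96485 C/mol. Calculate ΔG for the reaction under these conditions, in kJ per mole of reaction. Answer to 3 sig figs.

−1110 kJ/mol

With Br₂/Br⁻ reduced at the cathode, E°cell = +1.068 − (−0.747) = +1.815 V and n = 6.
The reaction quotient is [Br^-(aq)]^6·[Cr^3+(aq)]^2 = 3.29×10^−11; by Nernst, E = +1.815 − (0.0615/6)(−10.482) = +1.9224 V.
Finally ΔG = −nFE = −(6)(96485 C/mol)(+1.9224 V) = −1110 kJ/mol.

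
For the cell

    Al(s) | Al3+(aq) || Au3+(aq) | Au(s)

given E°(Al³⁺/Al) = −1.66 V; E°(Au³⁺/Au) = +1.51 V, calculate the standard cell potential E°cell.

By convention the left-hand electrode in cell notation is the anode (oxidation) and the right-hand electrode is the cathode (reduction).
E°cell = E°(right) − E°(left) = +1.51 − (−1.66) = +3.17 V.

+3.17 V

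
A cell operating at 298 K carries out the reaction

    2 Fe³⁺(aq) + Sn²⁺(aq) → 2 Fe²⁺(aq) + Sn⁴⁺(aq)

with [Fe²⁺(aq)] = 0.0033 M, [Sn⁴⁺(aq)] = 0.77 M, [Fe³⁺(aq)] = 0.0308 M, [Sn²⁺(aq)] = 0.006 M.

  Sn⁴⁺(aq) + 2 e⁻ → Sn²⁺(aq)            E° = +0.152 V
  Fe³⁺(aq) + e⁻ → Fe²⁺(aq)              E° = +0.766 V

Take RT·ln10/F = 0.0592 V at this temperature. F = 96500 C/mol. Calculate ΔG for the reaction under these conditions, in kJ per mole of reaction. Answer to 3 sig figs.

With Fe³⁺/Fe²⁺ reduced at the cathode, E°cell = +0.766 − (+0.152) = +0.614 V and n = 2.
The reaction quotient is ([Fe²⁺(aq)]^2·[Sn⁴⁺(aq)]) / ([Fe³⁺(aq)]^2·[Sn²⁺(aq)]) = 1.47; by Nernst, E = +0.614 − (0.0592/2)(0.168) = +0.6090 V.
Then ΔG = −nFE = −2 × 96500 × +0.6090 J/mol = −118 kJ/mol.

−118 kJ/mol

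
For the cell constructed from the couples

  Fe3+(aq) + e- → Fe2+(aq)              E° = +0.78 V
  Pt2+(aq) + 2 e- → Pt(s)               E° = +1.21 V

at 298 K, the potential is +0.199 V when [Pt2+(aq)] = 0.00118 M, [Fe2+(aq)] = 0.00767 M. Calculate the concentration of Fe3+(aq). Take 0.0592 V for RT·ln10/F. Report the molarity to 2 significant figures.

Pt²⁺/Pt is the cathode (higher E°); E°cell = +1.21 − (+0.78) = +0.43 V with n = 2.
Since E = E° − (0.0592/n)·log Q, log Q = n(E° − E)/0.0592 = 7.804.
Balancing electrons gives Pt2+(aq) + 2 Fe2+(aq) → Pt(s) + 2 Fe3+(aq); thus Q = [Fe3+(aq)]^2 / ([Pt2+(aq)]·[Fe2+(aq)]^2).
Isolating [Fe3+(aq)] in Q = 10^{7.804} yields log [Fe3+(aq)] = 0.323, i.e. 2.1 M.

2.1 M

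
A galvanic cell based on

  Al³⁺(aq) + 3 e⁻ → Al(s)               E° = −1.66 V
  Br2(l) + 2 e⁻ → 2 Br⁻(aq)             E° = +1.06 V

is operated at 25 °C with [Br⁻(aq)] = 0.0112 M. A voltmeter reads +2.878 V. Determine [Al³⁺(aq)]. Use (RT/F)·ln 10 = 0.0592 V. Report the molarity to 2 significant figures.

0.0070 M

The Br₂/Br⁻ couple has the larger reduction potential, so it is the cathode: E°cell = +1.06 − (−1.66) = +2.72 V and n = 6.
From the Nernst equation, log Q = n(E° − E)/0.0592 = 6·(+2.72 − (+2.878))/0.0592 = −16.014.
The balanced reaction is 3 Br2(l) + 2 Al(s) → 6 Br⁻(aq) + 2 Al³⁺(aq), so Q = [Br⁻(aq)]^6·[Al³⁺(aq)]^2.
Substituting the known concentrations and solving, log [Al³⁺(aq)] = −2.155 and [Al³⁺(aq)] = 0.0070 M.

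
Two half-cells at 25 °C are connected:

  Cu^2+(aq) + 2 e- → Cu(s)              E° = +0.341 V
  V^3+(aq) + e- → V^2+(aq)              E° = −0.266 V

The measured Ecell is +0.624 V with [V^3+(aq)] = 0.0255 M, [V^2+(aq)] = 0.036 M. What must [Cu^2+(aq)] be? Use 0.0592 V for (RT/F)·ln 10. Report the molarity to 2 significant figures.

With Cu²⁺/Cu at the cathode and V³⁺/V²⁺ at the anode, E°cell = +0.341 − (−0.266) = +0.607 V (n = 2).
Since E = E° − (0.0592/n)·log Q, log Q = n(E° − E)/0.0592 = −0.574.
Balancing electrons gives Cu^2+(aq) + 2 V^2+(aq) → Cu(s) + 2 V^3+(aq); thus Q = [V^3+(aq)]^2 / ([Cu^2+(aq)]·[V^2+(aq)]^2).
Solving for the unknown gives log [Cu^2+(aq)] = 0.274, so [Cu^2+(aq)] ≈ 1.9 M.

1.9 M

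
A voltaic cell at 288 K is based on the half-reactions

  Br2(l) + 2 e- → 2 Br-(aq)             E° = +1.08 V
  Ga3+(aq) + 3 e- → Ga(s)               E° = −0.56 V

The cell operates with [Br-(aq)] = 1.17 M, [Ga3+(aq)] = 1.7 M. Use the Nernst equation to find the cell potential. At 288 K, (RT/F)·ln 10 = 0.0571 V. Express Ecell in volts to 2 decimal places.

The Br₂/Br⁻ couple has the more positive E°, so it is the cathode; Ga³⁺/Ga is the anode.
E°cell = E°cat − E°an = +1.08 − (−0.56) = +1.64 V; n = 6.
For the overall reaction 3 Br2(l) + 2 Ga(s) → 6 Br-(aq) + 2 Ga3+(aq), Q = [Br-(aq)]^6·[Ga3+(aq)]^2 = 7.41, giving log Q = 0.870.
By the Nernst equation, E = +1.64 − (0.0571/6)·(0.870) = +1.63 V.

+1.63 V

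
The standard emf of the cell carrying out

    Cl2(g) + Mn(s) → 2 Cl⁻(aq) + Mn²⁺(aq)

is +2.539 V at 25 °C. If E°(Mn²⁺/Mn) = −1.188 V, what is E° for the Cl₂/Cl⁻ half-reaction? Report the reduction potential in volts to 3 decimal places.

+1.351 V

In the reaction as written the Cl₂/Cl⁻ couple is reduced (cathode) and Mn²⁺/Mn is oxidized (anode), so E°cell = E°(Cl₂/Cl⁻) − E°(Mn²⁺/Mn).
E°(Cl₂/Cl⁻) = E°cell + E°(anode) = +2.539 + (−1.188) = +1.351 V.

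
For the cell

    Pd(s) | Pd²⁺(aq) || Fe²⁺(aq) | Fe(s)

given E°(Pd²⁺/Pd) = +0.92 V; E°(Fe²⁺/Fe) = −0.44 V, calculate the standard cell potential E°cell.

By convention the left-hand electrode in cell notation is the anode (oxidation) and the right-hand electrode is the cathode (reduction).
E°cell = E°(right) − E°(left) = −0.44 − (+0.92) = −1.36 V.
The negative sign shows that, as written, the cell would require an external voltage to drive the reaction.

−1.36 V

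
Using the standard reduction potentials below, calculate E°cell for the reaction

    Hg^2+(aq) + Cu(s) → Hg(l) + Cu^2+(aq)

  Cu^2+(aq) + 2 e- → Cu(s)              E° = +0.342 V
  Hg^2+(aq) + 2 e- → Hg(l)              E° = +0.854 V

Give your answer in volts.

+0.512 V

Hg^2+(aq) gains electrons, so the Hg²⁺/Hg couple is the cathode; the Cu²⁺/Cu couple is the anode.
E°cell = E°(cathode) − E°(anode) = +0.854 − (+0.342) = +0.512 V.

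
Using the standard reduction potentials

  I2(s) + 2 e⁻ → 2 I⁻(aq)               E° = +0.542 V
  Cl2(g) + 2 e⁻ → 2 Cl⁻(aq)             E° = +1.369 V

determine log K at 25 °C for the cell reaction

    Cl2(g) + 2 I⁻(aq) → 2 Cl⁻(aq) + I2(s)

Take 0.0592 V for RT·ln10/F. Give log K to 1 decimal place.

The Cl₂/Cl⁻ couple is reduced (cathode); E°cell = +1.369 − (+0.542) = +0.827 V with n = 2.
At equilibrium E = 0, so log K = nE°cell / 0.0592 = (2)(+0.827) / 0.0592 = 27.9.

log K = 27.9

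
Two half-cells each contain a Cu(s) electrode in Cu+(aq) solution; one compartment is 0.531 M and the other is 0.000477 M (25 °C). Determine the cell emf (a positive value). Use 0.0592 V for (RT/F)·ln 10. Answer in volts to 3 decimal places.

0.180 V

For a concentration cell E°cell = 0, since both electrodes use the same couple.
The compartment with the higher Cu+(aq) concentration (0.531 M) acts as the cathode; ions are reduced there and produced at the dilute (0.000477 M) anode.
With n = 1, Ecell = −(0.0592/1)·log([dilute]/[conc]) = −(0.0592/1)·log(0.000477/0.531) = +0.180 V.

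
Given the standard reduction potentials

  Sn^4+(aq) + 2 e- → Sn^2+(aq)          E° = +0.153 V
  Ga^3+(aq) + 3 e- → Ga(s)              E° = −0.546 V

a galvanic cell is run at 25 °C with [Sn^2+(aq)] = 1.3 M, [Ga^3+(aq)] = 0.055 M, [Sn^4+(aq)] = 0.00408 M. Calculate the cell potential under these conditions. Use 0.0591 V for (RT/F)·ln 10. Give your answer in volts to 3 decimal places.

The Sn⁴⁺/Sn²⁺ couple has the more positive E°, so it is the cathode; Ga³⁺/Ga is the anode.
E°cell = +0.153 − (−0.546) = +0.699 V, with n = 6 electrons transferred.
For the overall reaction 3 Sn^4+(aq) + 2 Ga(s) → 3 Sn^2+(aq) + 2 Ga^3+(aq), Q = ([Sn^2+(aq)]^3·[Ga^3+(aq)]^2) / [Sn^4+(aq)]^3 = 9.79×10^4, giving log Q = 4.991.
By the Nernst equation, E = +0.699 − (0.0591/6)·(4.991) = +0.650 V.

+0.650 V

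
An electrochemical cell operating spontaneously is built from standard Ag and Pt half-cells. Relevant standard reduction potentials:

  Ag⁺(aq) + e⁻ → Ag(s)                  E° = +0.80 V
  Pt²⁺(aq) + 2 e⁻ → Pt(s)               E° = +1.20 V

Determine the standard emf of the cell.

+0.40 V

Of the two couples in this cell, the one with the more positive reduction potential is reduced at the cathode: here that is Pt²⁺/Pt (+1.20 V); Ag⁺/Ag (+0.80 V) is the anode.
E°cell = E°(cathode) − E°(anode) = +1.20 − (+0.80) = +0.40 V.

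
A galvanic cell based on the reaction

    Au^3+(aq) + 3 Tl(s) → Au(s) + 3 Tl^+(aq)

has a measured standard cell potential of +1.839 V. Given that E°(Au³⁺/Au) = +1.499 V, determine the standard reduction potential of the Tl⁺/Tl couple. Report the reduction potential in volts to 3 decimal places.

In the reaction as written the Au³⁺/Au couple is reduced (cathode) and Tl⁺/Tl is oxidized (anode), so E°cell = E°(Au³⁺/Au) − E°(Tl⁺/Tl).
E°(Tl⁺/Tl) = E°(cathode) − E°cell = +1.499 − (+1.839) = −0.340 V.

−0.340 V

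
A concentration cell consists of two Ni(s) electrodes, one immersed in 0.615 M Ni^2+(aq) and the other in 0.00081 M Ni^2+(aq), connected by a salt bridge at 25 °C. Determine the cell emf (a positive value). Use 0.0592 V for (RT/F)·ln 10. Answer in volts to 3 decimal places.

0.085 V

For a concentration cell E°cell = 0, since both electrodes use the same couple.
The compartment with the higher Ni^2+(aq) concentration (0.615 M) acts as the cathode; ions are reduced there and produced at the dilute (0.00081 M) anode.
With n = 2, Ecell = −(0.0592/2)·log([dilute]/[conc]) = −(0.0592/2)·log(0.00081/0.615) = +0.085 V.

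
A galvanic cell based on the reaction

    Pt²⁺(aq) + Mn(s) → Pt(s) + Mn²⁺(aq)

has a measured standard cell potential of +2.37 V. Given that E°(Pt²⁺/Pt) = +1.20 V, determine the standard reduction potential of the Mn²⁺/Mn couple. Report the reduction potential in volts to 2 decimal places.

−1.17 V

In the reaction as written the Pt²⁺/Pt couple is reduced (cathode) and Mn²⁺/Mn is oxidized (anode), so E°cell = E°(Pt²⁺/Pt) − E°(Mn²⁺/Mn).
E°(Mn²⁺/Mn) = E°(cathode) − E°cell = +1.20 − (+2.37) = −1.17 V.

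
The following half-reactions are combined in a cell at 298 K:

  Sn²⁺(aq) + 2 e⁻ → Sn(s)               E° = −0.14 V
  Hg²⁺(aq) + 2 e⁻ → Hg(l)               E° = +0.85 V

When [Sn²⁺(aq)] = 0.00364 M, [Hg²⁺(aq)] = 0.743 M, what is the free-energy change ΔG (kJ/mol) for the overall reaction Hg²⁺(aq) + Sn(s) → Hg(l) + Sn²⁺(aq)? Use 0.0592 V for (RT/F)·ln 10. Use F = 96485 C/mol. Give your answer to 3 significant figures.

The standard cell potential is +0.85 − (−0.14) = +0.99 V, with n = 2 electrons in the balanced equation.
The reaction quotient is [Sn²⁺(aq)] / [Hg²⁺(aq)] = 0.0049; by Nernst, E = +0.99 − (0.0592/2)(−2.310) = +1.0584 V.
Then ΔG = −nFE = −2 × 96485 × +1.0584 J/mol = −204 kJ/mol.

−204 kJ/mol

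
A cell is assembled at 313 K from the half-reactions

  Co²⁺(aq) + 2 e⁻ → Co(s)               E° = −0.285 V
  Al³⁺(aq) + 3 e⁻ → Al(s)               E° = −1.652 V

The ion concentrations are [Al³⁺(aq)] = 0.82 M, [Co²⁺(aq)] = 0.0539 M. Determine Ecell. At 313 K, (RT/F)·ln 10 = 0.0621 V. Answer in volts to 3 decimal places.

+1.329 V

Co²⁺/Co is reduced (cathode, E° = −0.285 V) and Al³⁺/Al is oxidized (anode).
E°cell = −0.285 − (−1.652) = +1.367 V, with n = 6 electrons transferred.
Balancing gives 3 Co²⁺(aq) + 2 Al(s) → 3 Co(s) + 2 Al³⁺(aq); hence Q = [Al³⁺(aq)]^2 / [Co²⁺(aq)]^3 = 4.29×10^3 (log Q = 3.633).
By the Nernst equation, E = +1.367 − (0.0621/6)·(3.633) = +1.329 V.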